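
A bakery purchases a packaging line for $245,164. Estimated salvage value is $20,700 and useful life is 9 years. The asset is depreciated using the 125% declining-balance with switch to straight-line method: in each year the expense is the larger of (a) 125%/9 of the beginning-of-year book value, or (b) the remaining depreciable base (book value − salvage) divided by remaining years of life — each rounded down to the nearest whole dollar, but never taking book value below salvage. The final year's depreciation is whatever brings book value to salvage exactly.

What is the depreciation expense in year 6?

Depreciable base = $245,164 − $20,700 = $224,464.
Year 1: DB = ⌊$245,164 × 125%/9⌋ = $34,050; SL = ⌊$224,464/9⌋ = $24,940 → take DB $34,050. Book value $211,114.
Year 2: DB = ⌊$211,114 × 125%/9⌋ = $29,321; SL = ⌊$190,414/8⌋ = $23,801 → take DB $29,321. Book value $181,793.
Year 3: DB = ⌊$181,793 × 125%/9⌋ = $25,249; SL = ⌊$161,093/7⌋ = $23,013 → take DB $25,249. Book value $156,544.
Year 4: DB = ⌊$156,544 × 125%/9⌋ = $21,742; SL = ⌊$135,844/6⌋ = $22,640 → take SL $22,640. Book value $133,904.
Year 5: DB = ⌊$133,904 × 125%/9⌋ = $18,597; SL = ⌊$113,204/5⌋ = $22,640 → take SL $22,640. Book value $111,264.
Year 6: DB = ⌊$111,264 × 125%/9⌋ = $15,453; SL = ⌊$90,564/4⌋ = $22,641 → take SL $22,641. Book value $88,623.

$22,641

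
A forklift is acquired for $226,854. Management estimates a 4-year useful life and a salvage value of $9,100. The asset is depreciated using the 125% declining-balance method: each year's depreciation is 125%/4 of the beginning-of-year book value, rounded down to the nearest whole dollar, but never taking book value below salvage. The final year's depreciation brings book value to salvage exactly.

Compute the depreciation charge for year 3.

$33,507

Depreciable base = $226,854 − $9,100 = $217,754.
Year 1: ⌊$226,854 × 125%/4⌋ = $70,891. Book value $155,963.
Year 2: ⌊$155,963 × 125%/4⌋ = $48,738. Book value $107,225.
Year 3: ⌊$107,225 × 125%/4⌋ = $33,507. Book value $73,718.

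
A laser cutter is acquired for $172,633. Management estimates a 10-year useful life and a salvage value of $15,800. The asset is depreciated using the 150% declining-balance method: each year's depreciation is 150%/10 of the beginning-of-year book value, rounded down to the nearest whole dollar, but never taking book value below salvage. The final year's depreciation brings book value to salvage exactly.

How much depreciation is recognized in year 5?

$13,517

Depreciable base = $172,633 − $15,800 = $156,833.
Year 1: ⌊$172,633 × 150%/10⌋ = $25,894. Book value $146,739.
Year 2: ⌊$146,739 × 150%/10⌋ = $22,010. Book value $124,729.
Year 3: ⌊$124,729 × 150%/10⌋ = $18,709. Book value $106,020.
Year 4: ⌊$106,020 × 150%/10⌋ = $15,903. Book value $90,117.
Year 5: ⌊$90,117 × 150%/10⌋ = $13,517. Book value $76,600.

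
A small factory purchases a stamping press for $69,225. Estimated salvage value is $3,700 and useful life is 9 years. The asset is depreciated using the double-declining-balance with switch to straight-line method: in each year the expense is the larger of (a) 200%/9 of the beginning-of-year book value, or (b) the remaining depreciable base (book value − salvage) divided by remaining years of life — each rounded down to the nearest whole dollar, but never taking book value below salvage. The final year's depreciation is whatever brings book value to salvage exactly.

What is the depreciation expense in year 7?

$3,875

Depreciable base = $69,225 − $3,700 = $65,525.
Year 1: DB = ⌊$69,225 × 200%/9⌋ = $15,383; SL = ⌊$65,525/9⌋ = $7,280 → take DB $15,383. Book value $53,842.
Year 2: DB = ⌊$53,842 × 200%/9⌋ = $11,964; SL = ⌊$50,142/8⌋ = $6,267 → take DB $11,964. Book value $41,878.
Year 3: DB = ⌊$41,878 × 200%/9⌋ = $9,306; SL = ⌊$38,178/7⌋ = $5,454 → take DB $9,306. Book value $32,572.
Year 4: DB = ⌊$32,572 × 200%/9⌋ = $7,238; SL = ⌊$28,872/6⌋ = $4,812 → take DB $7,238. Book value $25,334.
Year 5: DB = ⌊$25,334 × 200%/9⌋ = $5,629; SL = ⌊$21,634/5⌋ = $4,326 → take DB $5,629. Book value $19,705.
Year 6: DB = ⌊$19,705 × 200%/9⌋ = $4,378; SL = ⌊$16,005/4⌋ = $4,001 → take DB $4,378. Book value $15,327.
Year 7: DB = ⌊$15,327 × 200%/9⌋ = $3,406; SL = ⌊$11,627/3⌋ = $3,875 → take SL $3,875. Book value $11,452.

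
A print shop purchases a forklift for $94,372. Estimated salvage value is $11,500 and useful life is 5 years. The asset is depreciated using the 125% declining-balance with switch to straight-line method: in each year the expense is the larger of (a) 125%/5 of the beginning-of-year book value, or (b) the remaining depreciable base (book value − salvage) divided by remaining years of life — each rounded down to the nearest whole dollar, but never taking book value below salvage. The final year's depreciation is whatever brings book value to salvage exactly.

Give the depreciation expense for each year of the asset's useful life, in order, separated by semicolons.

Depreciable base = $94,372 − $11,500 = $82,872.
Year 1: DB = ⌊$94,372 × 125%/5⌋ = $23,593; SL = ⌊$82,872/5⌋ = $16,574 → take DB $23,593. Book value $70,779.
Year 2: DB = ⌊$70,779 × 125%/5⌋ = $17,694; SL = ⌊$59,279/4⌋ = $14,819 → take DB $17,694. Book value $53,085.
Year 3: DB = ⌊$53,085 × 125%/5⌋ = $13,271; SL = ⌊$41,585/3⌋ = $13,861 → take SL $13,861. Book value $39,224.
Year 4: DB = ⌊$39,224 × 125%/5⌋ = $9,806; SL = ⌊$27,724/2⌋ = $13,862 → take SL $13,862. Book value $25,362.
Year 5 (final): $25,362 − $11,500 = $13,862. Book value $11,500.

$23,593; $17,694; $13,861; $13,862; $13,862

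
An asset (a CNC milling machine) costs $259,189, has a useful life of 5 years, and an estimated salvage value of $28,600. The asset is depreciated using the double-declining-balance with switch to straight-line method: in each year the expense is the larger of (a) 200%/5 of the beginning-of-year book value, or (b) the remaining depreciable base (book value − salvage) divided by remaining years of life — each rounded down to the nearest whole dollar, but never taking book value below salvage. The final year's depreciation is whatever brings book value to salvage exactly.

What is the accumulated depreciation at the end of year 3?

$203,203

Depreciable base = $259,189 − $28,600 = $230,589.
Year 1: DB = ⌊$259,189 × 200%/5⌋ = $103,675; SL = ⌊$230,589/5⌋ = $46,117 → take DB $103,675. Book value $155,514.
Year 2: DB = ⌊$155,514 × 200%/5⌋ = $62,205; SL = ⌊$126,914/4⌋ = $31,728 → take DB $62,205. Book value $93,309.
Year 3: DB = ⌊$93,309 × 200%/5⌋ = $37,323; SL = ⌊$64,709/3⌋ = $21,569 → take DB $37,323. Book value $55,986.
Accumulated through year 3 = $259,189 − $55,986 = $203,203.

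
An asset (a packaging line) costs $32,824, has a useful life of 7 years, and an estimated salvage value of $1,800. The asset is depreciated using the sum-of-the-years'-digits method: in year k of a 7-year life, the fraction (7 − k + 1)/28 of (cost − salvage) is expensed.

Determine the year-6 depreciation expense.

$2,216

Depreciable base = $32,824 − $1,800 = $31,024.
Sum of the years' digits = 7+6+5+4+3+2+1 = 28.
Year 1: $31,024 × 7/28 = $7,756. Book value $25,068.
Year 2: $31,024 × 6/28 = $6,648. Book value $18,420.
Year 3: $31,024 × 5/28 = $5,540. Book value $12,880.
Year 4: $31,024 × 4/28 = $4,432. Book value $8,448.
Year 5: $31,024 × 3/28 = $3,324. Book value $5,124.
Year 6: $31,024 × 2/28 = $2,216. Book value $2,908.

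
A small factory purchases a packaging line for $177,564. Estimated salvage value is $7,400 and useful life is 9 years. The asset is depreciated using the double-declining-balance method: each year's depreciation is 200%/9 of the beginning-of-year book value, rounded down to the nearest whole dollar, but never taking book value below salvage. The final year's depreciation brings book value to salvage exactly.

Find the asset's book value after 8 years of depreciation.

$23,781

Depreciable base = $177,564 − $7,400 = $170,164.
Year 1: ⌊$177,564 × 200%/9⌋ = $39,458. Book value $138,106.
Year 2: ⌊$138,106 × 200%/9⌋ = $30,690. Book value $107,416.
Year 3: ⌊$107,416 × 200%/9⌋ = $23,870. Book value $83,546.
Year 4: ⌊$83,546 × 200%/9⌋ = $18,565. Book value $64,981.
Year 5: ⌊$64,981 × 200%/9⌋ = $14,440. Book value $50,541.
Year 6: ⌊$50,541 × 200%/9⌋ = $11,231. Book value $39,310.
Year 7: ⌊$39,310 × 200%/9⌋ = $8,735. Book value $30,575.
Year 8: ⌊$30,575 × 200%/9⌋ = $6,794. Book value $23,781.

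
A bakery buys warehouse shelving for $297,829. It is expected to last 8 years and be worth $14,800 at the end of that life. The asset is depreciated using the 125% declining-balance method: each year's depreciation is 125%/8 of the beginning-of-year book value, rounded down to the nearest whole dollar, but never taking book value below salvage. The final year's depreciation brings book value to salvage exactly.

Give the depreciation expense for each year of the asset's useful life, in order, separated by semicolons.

$46,535; $39,264; $33,129; $27,953; $23,585; $19,900; $16,791; $75,872

Depreciable base = $297,829 − $14,800 = $283,029.
Year 1: ⌊$297,829 × 125%/8⌋ = $46,535. Book value $251,294.
Year 2: ⌊$251,294 × 125%/8⌋ = $39,264. Book value $212,030.
Year 3: ⌊$212,030 × 125%/8⌋ = $33,129. Book value $178,901.
Year 4: ⌊$178,901 × 125%/8⌋ = $27,953. Book value $150,948.
Year 5: ⌊$150,948 × 125%/8⌋ = $23,585. Book value $127,363.
Year 6: ⌊$127,363 × 125%/8⌋ = $19,900. Book value $107,463.
Year 7: ⌊$107,463 × 125%/8⌋ = $16,791. Book value $90,672.
Year 8 (final): $90,672 − $14,800 = $75,872. Book value $14,800.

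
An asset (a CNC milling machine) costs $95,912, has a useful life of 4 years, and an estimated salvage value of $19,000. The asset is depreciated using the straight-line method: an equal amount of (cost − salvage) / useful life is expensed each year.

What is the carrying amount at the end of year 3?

Depreciable base = $95,912 − $19,000 = $76,912.
Annual expense = $76,912 / 4 = $19,228.
End of year 1: book value $76,684.
End of year 2: book value $57,456.
End of year 3: book value $38,228.

$38,228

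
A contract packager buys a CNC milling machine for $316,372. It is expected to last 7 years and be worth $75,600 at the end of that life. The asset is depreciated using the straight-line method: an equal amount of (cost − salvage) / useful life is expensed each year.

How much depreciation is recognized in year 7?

Depreciable base = $316,372 − $75,600 = $240,772.
Annual expense = $240,772 / 7 = $34,396.

$34,396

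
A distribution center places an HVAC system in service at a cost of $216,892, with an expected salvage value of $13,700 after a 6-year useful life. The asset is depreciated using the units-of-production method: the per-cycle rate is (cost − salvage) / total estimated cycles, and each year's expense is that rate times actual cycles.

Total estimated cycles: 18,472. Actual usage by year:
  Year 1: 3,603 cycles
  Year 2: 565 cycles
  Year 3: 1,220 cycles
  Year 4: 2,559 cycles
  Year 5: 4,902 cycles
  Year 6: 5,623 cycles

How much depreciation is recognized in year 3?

$13,420

Depreciable base = $216,892 − $13,700 = $203,192.
Rate = $203,192 / 18,472 cycles = $11 per cycle.
Year 1: 3,603 × $11 = $39,633. Book value $177,259.
Year 2: 565 × $11 = $6,215. Book value $171,044.
Year 3: 1,220 × $11 = $13,420. Book value $157,624.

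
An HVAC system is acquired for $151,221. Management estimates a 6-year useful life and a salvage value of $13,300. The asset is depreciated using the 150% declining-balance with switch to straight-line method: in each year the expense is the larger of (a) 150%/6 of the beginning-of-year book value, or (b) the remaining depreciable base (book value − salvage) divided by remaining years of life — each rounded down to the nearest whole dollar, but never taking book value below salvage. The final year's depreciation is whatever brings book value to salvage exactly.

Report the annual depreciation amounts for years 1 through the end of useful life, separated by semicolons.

Depreciable base = $151,221 − $13,300 = $137,921.
Year 1: DB = ⌊$151,221 × 150%/6⌋ = $37,805; SL = ⌊$137,921/6⌋ = $22,986 → take DB $37,805. Book value $113,416.
Year 2: DB = ⌊$113,416 × 150%/6⌋ = $28,354; SL = ⌊$100,116/5⌋ = $20,023 → take DB $28,354. Book value $85,062.
Year 3: DB = ⌊$85,062 × 150%/6⌋ = $21,265; SL = ⌊$71,762/4⌋ = $17,940 → take DB $21,265. Book value $63,797.
Year 4: DB = ⌊$63,797 × 150%/6⌋ = $15,949; SL = ⌊$50,497/3⌋ = $16,832 → take SL $16,832. Book value $46,965.
Year 5: DB = ⌊$46,965 × 150%/6⌋ = $11,741; SL = ⌊$33,665/2⌋ = $16,832 → take SL $16,832. Book value $30,133.
Year 6 (final): $30,133 − $13,300 = $16,833. Book value $13,300.

$37,805; $28,354; $21,265; $16,832; $16,832; $16,833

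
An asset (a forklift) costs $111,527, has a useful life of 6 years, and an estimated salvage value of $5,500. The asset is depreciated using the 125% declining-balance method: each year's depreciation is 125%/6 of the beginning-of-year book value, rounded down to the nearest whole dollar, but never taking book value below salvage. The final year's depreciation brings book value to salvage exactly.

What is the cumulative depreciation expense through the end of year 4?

$67,718

Depreciable base = $111,527 − $5,500 = $106,027.
Year 1: ⌊$111,527 × 125%/6⌋ = $23,234. Book value $88,293.
Year 2: ⌊$88,293 × 125%/6⌋ = $18,394. Book value $69,899.
Year 3: ⌊$69,899 × 125%/6⌋ = $14,562. Book value $55,337.
Year 4: ⌊$55,337 × 125%/6⌋ = $11,528. Book value $43,809.
Accumulated through year 4 = $111,527 − $43,809 = $67,718.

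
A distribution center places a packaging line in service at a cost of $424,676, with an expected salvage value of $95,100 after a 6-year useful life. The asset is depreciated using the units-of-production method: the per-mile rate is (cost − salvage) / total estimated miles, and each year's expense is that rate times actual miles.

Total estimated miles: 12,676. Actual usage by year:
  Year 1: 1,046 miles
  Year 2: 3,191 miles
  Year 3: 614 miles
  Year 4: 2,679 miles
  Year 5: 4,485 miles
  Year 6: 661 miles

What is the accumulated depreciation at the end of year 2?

$110,162

Depreciable base = $424,676 − $95,100 = $329,576.
Rate = $329,576 / 12,676 miles = $26 per mile.
Year 1: 1,046 × $26 = $27,196. Book value $397,480.
Year 2: 3,191 × $26 = $82,966. Book value $314,514.
Accumulated through year 2 = $424,676 − $314,514 = $110,162.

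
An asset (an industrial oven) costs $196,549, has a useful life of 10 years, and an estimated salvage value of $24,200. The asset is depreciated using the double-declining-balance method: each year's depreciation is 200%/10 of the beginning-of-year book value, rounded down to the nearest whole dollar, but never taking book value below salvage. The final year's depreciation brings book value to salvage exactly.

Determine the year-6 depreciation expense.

$12,881

Depreciable base = $196,549 − $24,200 = $172,349.
Year 1: ⌊$196,549 × 200%/10⌋ = $39,309. Book value $157,240.
Year 2: ⌊$157,240 × 200%/10⌋ = $31,448. Book value $125,792.
Year 3: ⌊$125,792 × 200%/10⌋ = $25,158. Book value $100,634.
Year 4: ⌊$100,634 × 200%/10⌋ = $20,126. Book value $80,508.
Year 5: ⌊$80,508 × 200%/10⌋ = $16,101. Book value $64,407.
Year 6: ⌊$64,407 × 200%/10⌋ = $12,881. Book value $51,526.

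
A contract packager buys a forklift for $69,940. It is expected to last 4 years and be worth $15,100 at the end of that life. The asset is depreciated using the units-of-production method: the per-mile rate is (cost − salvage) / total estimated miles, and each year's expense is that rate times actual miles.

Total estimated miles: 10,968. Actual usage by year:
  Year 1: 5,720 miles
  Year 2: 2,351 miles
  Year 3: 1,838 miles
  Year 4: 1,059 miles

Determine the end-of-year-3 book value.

$20,395

Depreciable base = $69,940 − $15,100 = $54,840.
Rate = $54,840 / 10,968 miles = $5 per mile.
Year 1: 5,720 × $5 = $28,600. Book value $41,340.
Year 2: 2,351 × $5 = $11,755. Book value $29,585.
Year 3: 1,838 × $5 = $9,190. Book value $20,395.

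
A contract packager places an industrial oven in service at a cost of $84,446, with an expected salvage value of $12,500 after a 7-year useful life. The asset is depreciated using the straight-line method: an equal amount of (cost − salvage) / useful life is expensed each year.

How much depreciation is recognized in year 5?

$10,278

Depreciable base = $84,446 − $12,500 = $71,946.
Annual expense = $71,946 / 7 = $10,278.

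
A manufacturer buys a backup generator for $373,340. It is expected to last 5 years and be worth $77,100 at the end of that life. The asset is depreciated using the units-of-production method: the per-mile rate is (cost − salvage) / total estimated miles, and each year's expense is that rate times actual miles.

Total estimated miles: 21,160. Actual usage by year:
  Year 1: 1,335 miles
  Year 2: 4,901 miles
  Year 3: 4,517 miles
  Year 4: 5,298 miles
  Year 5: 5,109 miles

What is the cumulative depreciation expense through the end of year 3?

Depreciable base = $373,340 − $77,100 = $296,240.
Rate = $296,240 / 21,160 miles = $14 per mile.
Year 1: 1,335 × $14 = $18,690. Book value $354,650.
Year 2: 4,901 × $14 = $68,614. Book value $286,036.
Year 3: 4,517 × $14 = $63,238. Book value $222,798.
Accumulated through year 3 = $373,340 − $222,798 = $150,542.

$150,542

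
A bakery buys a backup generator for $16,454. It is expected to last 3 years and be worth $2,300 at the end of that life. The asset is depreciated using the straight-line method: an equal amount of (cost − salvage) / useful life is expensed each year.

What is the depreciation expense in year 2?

Depreciable base = $16,454 − $2,300 = $14,154.
Annual expense = $14,154 / 3 = $4,718.

$4,718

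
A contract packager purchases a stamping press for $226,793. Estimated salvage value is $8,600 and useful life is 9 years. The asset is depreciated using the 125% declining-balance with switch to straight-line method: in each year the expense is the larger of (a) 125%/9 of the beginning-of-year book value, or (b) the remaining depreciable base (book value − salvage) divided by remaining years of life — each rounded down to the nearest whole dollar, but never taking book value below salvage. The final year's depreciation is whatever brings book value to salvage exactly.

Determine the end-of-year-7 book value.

$54,006

Depreciable base = $226,793 − $8,600 = $218,193.
Year 1: DB = ⌊$226,793 × 125%/9⌋ = $31,499; SL = ⌊$218,193/9⌋ = $24,243 → take DB $31,499. Book value $195,294.
Year 2: DB = ⌊$195,294 × 125%/9⌋ = $27,124; SL = ⌊$186,694/8⌋ = $23,336 → take DB $27,124. Book value $168,170.
Year 3: DB = ⌊$168,170 × 125%/9⌋ = $23,356; SL = ⌊$159,570/7⌋ = $22,795 → take DB $23,356. Book value $144,814.
Year 4: DB = ⌊$144,814 × 125%/9⌋ = $20,113; SL = ⌊$136,214/6⌋ = $22,702 → take SL $22,702. Book value $122,112.
Year 5: DB = ⌊$122,112 × 125%/9⌋ = $16,960; SL = ⌊$113,512/5⌋ = $22,702 → take SL $22,702. Book value $99,410.
Year 6: DB = ⌊$99,410 × 125%/9⌋ = $13,806; SL = ⌊$90,810/4⌋ = $22,702 → take SL $22,702. Book value $76,708.
Year 7: DB = ⌊$76,708 × 125%/9⌋ = $10,653; SL = ⌊$68,108/3⌋ = $22,702 → take SL $22,702. Book value $54,006.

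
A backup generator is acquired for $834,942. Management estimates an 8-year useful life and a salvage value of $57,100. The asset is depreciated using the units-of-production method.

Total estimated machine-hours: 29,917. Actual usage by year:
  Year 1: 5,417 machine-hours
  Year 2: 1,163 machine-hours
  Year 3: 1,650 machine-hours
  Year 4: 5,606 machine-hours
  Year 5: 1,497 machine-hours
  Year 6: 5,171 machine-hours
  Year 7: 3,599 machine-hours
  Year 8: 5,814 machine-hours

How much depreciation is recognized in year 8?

$151,164

Depreciable base = $834,942 − $57,100 = $777,842.
Rate = $777,842 / 29,917 machine-hours = $26 per machine-hour.
Year 1: 5,417 × $26 = $140,842. Book value $694,100.
Year 2: 1,163 × $26 = $30,238. Book value $663,862.
Year 3: 1,650 × $26 = $42,900. Book value $620,962.
Year 4: 5,606 × $26 = $145,756. Book value $475,206.
Year 5: 1,497 × $26 = $38,922. Book value $436,284.
Year 6: 5,171 × $26 = $134,446. Book value $301,838.
Year 7: 3,599 × $26 = $93,574. Book value $208,264.
Year 8: 5,814 × $26 = $151,164. Book value $57,100.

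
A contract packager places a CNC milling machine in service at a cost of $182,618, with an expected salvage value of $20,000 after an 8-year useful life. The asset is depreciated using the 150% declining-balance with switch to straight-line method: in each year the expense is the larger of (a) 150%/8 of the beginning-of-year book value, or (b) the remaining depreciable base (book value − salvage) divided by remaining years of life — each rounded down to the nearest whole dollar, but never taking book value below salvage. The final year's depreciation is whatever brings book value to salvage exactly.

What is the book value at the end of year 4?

$79,588

Depreciable base = $182,618 − $20,000 = $162,618.
Year 1: DB = ⌊$182,618 × 150%/8⌋ = $34,240; SL = ⌊$162,618/8⌋ = $20,327 → take DB $34,240. Book value $148,378.
Year 2: DB = ⌊$148,378 × 150%/8⌋ = $27,820; SL = ⌊$128,378/7⌋ = $18,339 → take DB $27,820. Book value $120,558.
Year 3: DB = ⌊$120,558 × 150%/8⌋ = $22,604; SL = ⌊$100,558/6⌋ = $16,759 → take DB $22,604. Book value $97,954.
Year 4: DB = ⌊$97,954 × 150%/8⌋ = $18,366; SL = ⌊$77,954/5⌋ = $15,590 → take DB $18,366. Book value $79,588.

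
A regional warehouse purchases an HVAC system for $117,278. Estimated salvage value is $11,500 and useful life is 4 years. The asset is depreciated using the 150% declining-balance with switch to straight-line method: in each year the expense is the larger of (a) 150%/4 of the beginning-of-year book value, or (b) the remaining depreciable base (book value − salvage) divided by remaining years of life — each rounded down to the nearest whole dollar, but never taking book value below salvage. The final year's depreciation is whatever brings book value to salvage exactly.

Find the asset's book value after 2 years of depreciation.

$45,812

Depreciable base = $117,278 − $11,500 = $105,778.
Year 1: DB = ⌊$117,278 × 150%/4⌋ = $43,979; SL = ⌊$105,778/4⌋ = $26,444 → take DB $43,979. Book value $73,299.
Year 2: DB = ⌊$73,299 × 150%/4⌋ = $27,487; SL = ⌊$61,799/3⌋ = $20,599 → take DB $27,487. Book value $45,812.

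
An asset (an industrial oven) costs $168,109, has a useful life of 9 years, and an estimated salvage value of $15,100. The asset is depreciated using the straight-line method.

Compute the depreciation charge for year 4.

$17,001

Depreciable base = $168,109 − $15,100 = $153,009.
Annual expense = $153,009 / 9 = $17,001.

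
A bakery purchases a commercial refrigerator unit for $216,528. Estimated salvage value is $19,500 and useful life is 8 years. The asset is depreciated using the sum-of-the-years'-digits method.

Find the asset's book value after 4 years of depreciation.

$74,230

Depreciable base = $216,528 − $19,500 = $197,028.
Sum of the years' digits = 8+7+6+5+4+3+2+1 = 36.
Year 1: $197,028 × 8/36 = $43,784. Book value $172,744.
Year 2: $197,028 × 7/36 = $38,311. Book value $134,433.
Year 3: $197,028 × 6/36 = $32,838. Book value $101,595.
Year 4: $197,028 × 5/36 = $27,365. Book value $74,230.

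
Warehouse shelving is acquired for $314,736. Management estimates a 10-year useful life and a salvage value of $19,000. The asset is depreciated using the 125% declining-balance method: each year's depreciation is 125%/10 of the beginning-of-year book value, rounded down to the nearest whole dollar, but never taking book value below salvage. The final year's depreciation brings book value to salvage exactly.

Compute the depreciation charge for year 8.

$15,449

Depreciable base = $314,736 − $19,000 = $295,736.
Year 1: ⌊$314,736 × 125%/10⌋ = $39,342. Book value $275,394.
Year 2: ⌊$275,394 × 125%/10⌋ = $34,424. Book value $240,970.
Year 3: ⌊$240,970 × 125%/10⌋ = $30,121. Book value $210,849.
Year 4: ⌊$210,849 × 125%/10⌋ = $26,356. Book value $184,493.
Year 5: ⌊$184,493 × 125%/10⌋ = $23,061. Book value $161,432.
Year 6: ⌊$161,432 × 125%/10⌋ = $20,179. Book value $141,253.
Year 7: ⌊$141,253 × 125%/10⌋ = $17,656. Book value $123,597.
Year 8: ⌊$123,597 × 125%/10⌋ = $15,449. Book value $108,148.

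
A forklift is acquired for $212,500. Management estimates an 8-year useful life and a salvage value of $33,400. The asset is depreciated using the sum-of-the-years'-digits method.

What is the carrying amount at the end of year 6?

$48,325

Depreciable base = $212,500 − $33,400 = $179,100.
Sum of the years' digits = 8+7+6+5+4+3+2+1 = 36.
Year 1: $179,100 × 8/36 = $39,800. Book value $172,700.
Year 2: $179,100 × 7/36 = $34,825. Book value $137,875.
Year 3: $179,100 × 6/36 = $29,850. Book value $108,025.
Year 4: $179,100 × 5/36 = $24,875. Book value $83,150.
Year 5: $179,100 × 4/36 = $19,900. Book value $63,250.
Year 6: $179,100 × 3/36 = $14,925. Book value $48,325.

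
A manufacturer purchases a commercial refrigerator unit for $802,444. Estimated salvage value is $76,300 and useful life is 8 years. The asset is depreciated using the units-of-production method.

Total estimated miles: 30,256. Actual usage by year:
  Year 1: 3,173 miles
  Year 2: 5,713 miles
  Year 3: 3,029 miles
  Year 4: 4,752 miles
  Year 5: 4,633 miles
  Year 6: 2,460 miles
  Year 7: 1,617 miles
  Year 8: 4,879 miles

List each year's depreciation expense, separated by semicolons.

Depreciable base = $802,444 − $76,300 = $726,144.
Rate = $726,144 / 30,256 miles = $24 per mile.
Year 1: 3,173 × $24 = $76,152. Book value $726,292.
Year 2: 5,713 × $24 = $137,112. Book value $589,180.
Year 3: 3,029 × $24 = $72,696. Book value $516,484.
Year 4: 4,752 × $24 = $114,048. Book value $402,436.
Year 5: 4,633 × $24 = $111,192. Book value $291,244.
Year 6: 2,460 × $24 = $59,040. Book value $232,204.
Year 7: 1,617 × $24 = $38,808. Book value $193,396.
Year 8: 4,879 × $24 = $117,096. Book value $76,300.

$76,152; $137,112; $72,696; $114,048; $111,192; $59,040; $38,808; $117,096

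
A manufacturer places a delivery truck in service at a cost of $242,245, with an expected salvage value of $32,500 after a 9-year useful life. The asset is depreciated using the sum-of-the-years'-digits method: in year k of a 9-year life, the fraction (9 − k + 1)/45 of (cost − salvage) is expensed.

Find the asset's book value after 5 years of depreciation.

Depreciable base = $242,245 − $32,500 = $209,745.
Sum of the years' digits = 9+8+7+6+5+4+3+2+1 = 45.
Year 1: $209,745 × 9/45 = $41,949. Book value $200,296.
Year 2: $209,745 × 8/45 = $37,288. Book value $163,008.
Year 3: $209,745 × 7/45 = $32,627. Book value $130,381.
Year 4: $209,745 × 6/45 = $27,966. Book value $102,415.
Year 5: $209,745 × 5/45 = $23,305. Book value $79,110.

$79,110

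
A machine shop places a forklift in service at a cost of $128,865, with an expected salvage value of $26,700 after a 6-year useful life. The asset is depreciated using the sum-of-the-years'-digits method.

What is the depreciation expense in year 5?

Depreciable base = $128,865 − $26,700 = $102,165.
Sum of the years' digits = 6+5+4+3+2+1 = 21.
Year 1: $102,165 × 6/21 = $29,190. Book value $99,675.
Year 2: $102,165 × 5/21 = $24,325. Book value $75,350.
Year 3: $102,165 × 4/21 = $19,460. Book value $55,890.
Year 4: $102,165 × 3/21 = $14,595. Book value $41,295.
Year 5: $102,165 × 2/21 = $9,730. Book value $31,565.

$9,730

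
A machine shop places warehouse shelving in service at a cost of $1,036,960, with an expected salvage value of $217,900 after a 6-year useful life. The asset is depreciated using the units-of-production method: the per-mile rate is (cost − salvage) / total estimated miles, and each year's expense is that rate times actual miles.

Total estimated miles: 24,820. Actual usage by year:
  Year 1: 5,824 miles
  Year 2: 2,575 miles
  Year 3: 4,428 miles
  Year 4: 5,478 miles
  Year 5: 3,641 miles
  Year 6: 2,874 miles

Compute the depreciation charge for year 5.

Depreciable base = $1,036,960 − $217,900 = $819,060.
Rate = $819,060 / 24,820 miles = $33 per mile.
Year 1: 5,824 × $33 = $192,192. Book value $844,768.
Year 2: 2,575 × $33 = $84,975. Book value $759,793.
Year 3: 4,428 × $33 = $146,124. Book value $613,669.
Year 4: 5,478 × $33 = $180,774. Book value $432,895.
Year 5: 3,641 × $33 = $120,153. Book value $312,742.

$120,153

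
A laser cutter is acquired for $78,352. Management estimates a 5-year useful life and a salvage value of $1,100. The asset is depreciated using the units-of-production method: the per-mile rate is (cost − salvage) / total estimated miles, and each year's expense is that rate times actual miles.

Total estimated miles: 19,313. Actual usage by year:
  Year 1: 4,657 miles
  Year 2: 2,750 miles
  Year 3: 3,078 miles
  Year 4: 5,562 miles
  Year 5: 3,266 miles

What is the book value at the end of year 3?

Depreciable base = $78,352 − $1,100 = $77,252.
Rate = $77,252 / 19,313 miles = $4 per mile.
Year 1: 4,657 × $4 = $18,628. Book value $59,724.
Year 2: 2,750 × $4 = $11,000. Book value $48,724.
Year 3: 3,078 × $4 = $12,312. Book value $36,412.

$36,412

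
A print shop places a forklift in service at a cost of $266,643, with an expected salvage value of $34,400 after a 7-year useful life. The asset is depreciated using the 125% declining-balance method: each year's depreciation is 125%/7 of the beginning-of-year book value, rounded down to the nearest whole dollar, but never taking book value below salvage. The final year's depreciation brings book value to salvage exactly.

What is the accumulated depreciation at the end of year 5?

$166,922

Depreciable base = $266,643 − $34,400 = $232,243.
Year 1: ⌊$266,643 × 125%/7⌋ = $47,614. Book value $219,029.
Year 2: ⌊$219,029 × 125%/7⌋ = $39,112. Book value $179,917.
Year 3: ⌊$179,917 × 125%/7⌋ = $32,128. Book value $147,789.
Year 4: ⌊$147,789 × 125%/7⌋ = $26,390. Book value $121,399.
Year 5: ⌊$121,399 × 125%/7⌋ = $21,678. Book value $99,721.
Accumulated through year 5 = $266,643 − $99,721 = $166,922.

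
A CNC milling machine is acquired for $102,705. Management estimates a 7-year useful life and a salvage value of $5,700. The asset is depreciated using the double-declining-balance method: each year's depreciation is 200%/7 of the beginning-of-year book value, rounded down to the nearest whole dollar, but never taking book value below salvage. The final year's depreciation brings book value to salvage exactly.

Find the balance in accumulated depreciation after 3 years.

$65,275

Depreciable base = $102,705 − $5,700 = $97,005.
Year 1: ⌊$102,705 × 200%/7⌋ = $29,344. Book value $73,361.
Year 2: ⌊$73,361 × 200%/7⌋ = $20,960. Book value $52,401.
Year 3: ⌊$52,401 × 200%/7⌋ = $14,971. Book value $37,430.
Accumulated through year 3 = $102,705 − $37,430 = $65,275.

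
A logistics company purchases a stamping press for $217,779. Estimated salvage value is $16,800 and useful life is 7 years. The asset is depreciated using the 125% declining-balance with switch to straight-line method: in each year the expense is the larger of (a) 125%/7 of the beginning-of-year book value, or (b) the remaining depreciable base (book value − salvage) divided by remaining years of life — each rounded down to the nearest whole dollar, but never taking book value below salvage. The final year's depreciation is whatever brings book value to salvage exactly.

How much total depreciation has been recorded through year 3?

Depreciable base = $217,779 − $16,800 = $200,979.
Year 1: DB = ⌊$217,779 × 125%/7⌋ = $38,889; SL = ⌊$200,979/7⌋ = $28,711 → take DB $38,889. Book value $178,890.
Year 2: DB = ⌊$178,890 × 125%/7⌋ = $31,944; SL = ⌊$162,090/6⌋ = $27,015 → take DB $31,944. Book value $146,946.
Year 3: DB = ⌊$146,946 × 125%/7⌋ = $26,240; SL = ⌊$130,146/5⌋ = $26,029 → take DB $26,240. Book value $120,706.
Accumulated through year 3 = $217,779 − $120,706 = $97,073.

$97,073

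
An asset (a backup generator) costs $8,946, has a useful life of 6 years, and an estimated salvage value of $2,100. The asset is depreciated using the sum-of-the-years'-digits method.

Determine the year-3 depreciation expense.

$1,304

Depreciable base = $8,946 − $2,100 = $6,846.
Sum of the years' digits = 6+5+4+3+2+1 = 21.
Year 1: $6,846 × 6/21 = $1,956. Book value $6,990.
Year 2: $6,846 × 5/21 = $1,630. Book value $5,360.
Year 3: $6,846 × 4/21 = $1,304. Book value $4,056.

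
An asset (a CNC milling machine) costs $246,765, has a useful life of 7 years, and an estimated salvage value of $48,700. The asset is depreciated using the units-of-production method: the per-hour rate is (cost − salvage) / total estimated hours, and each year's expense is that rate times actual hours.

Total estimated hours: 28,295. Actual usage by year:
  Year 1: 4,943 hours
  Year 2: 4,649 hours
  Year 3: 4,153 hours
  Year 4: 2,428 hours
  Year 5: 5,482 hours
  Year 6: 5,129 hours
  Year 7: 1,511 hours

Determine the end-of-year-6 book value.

$59,277

Depreciable base = $246,765 − $48,700 = $198,065.
Rate = $198,065 / 28,295 hours = $7 per hour.
Year 1: 4,943 × $7 = $34,601. Book value $212,164.
Year 2: 4,649 × $7 = $32,543. Book value $179,621.
Year 3: 4,153 × $7 = $29,071. Book value $150,550.
Year 4: 2,428 × $7 = $16,996. Book value $133,554.
Year 5: 5,482 × $7 = $38,374. Book value $95,180.
Year 6: 5,129 × $7 = $35,903. Book value $59,277.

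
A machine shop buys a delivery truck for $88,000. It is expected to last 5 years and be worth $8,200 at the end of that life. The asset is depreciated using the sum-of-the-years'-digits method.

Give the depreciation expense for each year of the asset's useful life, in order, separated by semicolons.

Depreciable base = $88,000 − $8,200 = $79,800.
Sum of the years' digits = 5+4+3+2+1 = 15.
Year 1: $79,800 × 5/15 = $26,600. Book value $61,400.
Year 2: $79,800 × 4/15 = $21,280. Book value $40,120.
Year 3: $79,800 × 3/15 = $15,960. Book value $24,160.
Year 4: $79,800 × 2/15 = $10,640. Book value $13,520.
Year 5: $79,800 × 1/15 = $5,320. Book value $8,200.

$26,600; $21,280; $15,960; $10,640; $5,320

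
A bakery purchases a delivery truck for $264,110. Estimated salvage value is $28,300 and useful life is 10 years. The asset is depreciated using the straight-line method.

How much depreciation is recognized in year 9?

Depreciable base = $264,110 − $28,300 = $235,810.
Annual expense = $235,810 / 10 = $23,581.

$23,581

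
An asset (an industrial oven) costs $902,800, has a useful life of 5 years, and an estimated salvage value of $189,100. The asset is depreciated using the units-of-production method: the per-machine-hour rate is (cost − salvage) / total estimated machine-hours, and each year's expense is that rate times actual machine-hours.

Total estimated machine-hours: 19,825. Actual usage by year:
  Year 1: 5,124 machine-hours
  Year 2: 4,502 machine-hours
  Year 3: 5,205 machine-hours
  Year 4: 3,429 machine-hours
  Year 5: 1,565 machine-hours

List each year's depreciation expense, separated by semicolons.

Depreciable base = $902,800 − $189,100 = $713,700.
Rate = $713,700 / 19,825 machine-hours = $36 per machine-hour.
Year 1: 5,124 × $36 = $184,464. Book value $718,336.
Year 2: 4,502 × $36 = $162,072. Book value $556,264.
Year 3: 5,205 × $36 = $187,380. Book value $368,884.
Year 4: 3,429 × $36 = $123,444. Book value $245,440.
Year 5: 1,565 × $36 = $56,340. Book value $189,100.

$184,464; $162,072; $187,380; $123,444; $56,340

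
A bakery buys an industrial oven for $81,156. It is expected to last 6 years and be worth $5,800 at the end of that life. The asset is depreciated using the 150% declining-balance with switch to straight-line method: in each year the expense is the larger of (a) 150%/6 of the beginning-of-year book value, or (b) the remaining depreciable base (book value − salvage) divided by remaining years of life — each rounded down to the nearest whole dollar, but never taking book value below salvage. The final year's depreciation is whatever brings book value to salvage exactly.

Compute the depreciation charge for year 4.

$9,479

Depreciable base = $81,156 − $5,800 = $75,356.
Year 1: DB = ⌊$81,156 × 150%/6⌋ = $20,289; SL = ⌊$75,356/6⌋ = $12,559 → take DB $20,289. Book value $60,867.
Year 2: DB = ⌊$60,867 × 150%/6⌋ = $15,216; SL = ⌊$55,067/5⌋ = $11,013 → take DB $15,216. Book value $45,651.
Year 3: DB = ⌊$45,651 × 150%/6⌋ = $11,412; SL = ⌊$39,851/4⌋ = $9,962 → take DB $11,412. Book value $34,239.
Year 4: DB = ⌊$34,239 × 150%/6⌋ = $8,559; SL = ⌊$28,439/3⌋ = $9,479 → take SL $9,479. Book value $24,760.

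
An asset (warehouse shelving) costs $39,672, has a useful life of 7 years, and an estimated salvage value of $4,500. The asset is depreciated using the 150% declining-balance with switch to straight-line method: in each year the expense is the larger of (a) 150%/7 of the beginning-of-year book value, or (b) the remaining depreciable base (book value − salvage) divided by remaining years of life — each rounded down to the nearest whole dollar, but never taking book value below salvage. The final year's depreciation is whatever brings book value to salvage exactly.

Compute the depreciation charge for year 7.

$3,541

Depreciable base = $39,672 − $4,500 = $35,172.
Year 1: DB = ⌊$39,672 × 150%/7⌋ = $8,501; SL = ⌊$35,172/7⌋ = $5,024 → take DB $8,501. Book value $31,171.
Year 2: DB = ⌊$31,171 × 150%/7⌋ = $6,679; SL = ⌊$26,671/6⌋ = $4,445 → take DB $6,679. Book value $24,492.
Year 3: DB = ⌊$24,492 × 150%/7⌋ = $5,248; SL = ⌊$19,992/5⌋ = $3,998 → take DB $5,248. Book value $19,244.
Year 4: DB = ⌊$19,244 × 150%/7⌋ = $4,123; SL = ⌊$14,744/4⌋ = $3,686 → take DB $4,123. Book value $15,121.
Year 5: DB = ⌊$15,121 × 150%/7⌋ = $3,240; SL = ⌊$10,621/3⌋ = $3,540 → take SL $3,540. Book value $11,581.
Year 6: DB = ⌊$11,581 × 150%/7⌋ = $2,481; SL = ⌊$7,081/2⌋ = $3,540 → take SL $3,540. Book value $8,041.
Year 7 (final): $8,041 − $4,500 = $3,541. Book value $4,500.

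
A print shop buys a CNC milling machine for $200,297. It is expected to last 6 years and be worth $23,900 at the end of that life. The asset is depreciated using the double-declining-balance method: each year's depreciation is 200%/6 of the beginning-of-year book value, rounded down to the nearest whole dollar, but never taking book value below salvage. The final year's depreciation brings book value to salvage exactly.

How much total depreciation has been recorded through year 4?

Depreciable base = $200,297 − $23,900 = $176,397.
Year 1: ⌊$200,297 × 200%/6⌋ = $66,765. Book value $133,532.
Year 2: ⌊$133,532 × 200%/6⌋ = $44,510. Book value $89,022.
Year 3: ⌊$89,022 × 200%/6⌋ = $29,674. Book value $59,348.
Year 4: ⌊$59,348 × 200%/6⌋ = $19,782. Book value $39,566.
Accumulated through year 4 = $200,297 − $39,566 = $160,731.

$160,731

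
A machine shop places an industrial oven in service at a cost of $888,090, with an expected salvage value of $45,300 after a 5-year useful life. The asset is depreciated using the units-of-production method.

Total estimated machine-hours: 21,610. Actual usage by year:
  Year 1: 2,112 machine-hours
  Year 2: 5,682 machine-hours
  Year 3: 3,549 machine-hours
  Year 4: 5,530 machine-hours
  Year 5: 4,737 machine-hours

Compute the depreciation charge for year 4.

$215,670

Depreciable base = $888,090 − $45,300 = $842,790.
Rate = $842,790 / 21,610 machine-hours = $39 per machine-hour.
Year 1: 2,112 × $39 = $82,368. Book value $805,722.
Year 2: 5,682 × $39 = $221,598. Book value $584,124.
Year 3: 3,549 × $39 = $138,411. Book value $445,713.
Year 4: 5,530 × $39 = $215,670. Book value $230,043.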